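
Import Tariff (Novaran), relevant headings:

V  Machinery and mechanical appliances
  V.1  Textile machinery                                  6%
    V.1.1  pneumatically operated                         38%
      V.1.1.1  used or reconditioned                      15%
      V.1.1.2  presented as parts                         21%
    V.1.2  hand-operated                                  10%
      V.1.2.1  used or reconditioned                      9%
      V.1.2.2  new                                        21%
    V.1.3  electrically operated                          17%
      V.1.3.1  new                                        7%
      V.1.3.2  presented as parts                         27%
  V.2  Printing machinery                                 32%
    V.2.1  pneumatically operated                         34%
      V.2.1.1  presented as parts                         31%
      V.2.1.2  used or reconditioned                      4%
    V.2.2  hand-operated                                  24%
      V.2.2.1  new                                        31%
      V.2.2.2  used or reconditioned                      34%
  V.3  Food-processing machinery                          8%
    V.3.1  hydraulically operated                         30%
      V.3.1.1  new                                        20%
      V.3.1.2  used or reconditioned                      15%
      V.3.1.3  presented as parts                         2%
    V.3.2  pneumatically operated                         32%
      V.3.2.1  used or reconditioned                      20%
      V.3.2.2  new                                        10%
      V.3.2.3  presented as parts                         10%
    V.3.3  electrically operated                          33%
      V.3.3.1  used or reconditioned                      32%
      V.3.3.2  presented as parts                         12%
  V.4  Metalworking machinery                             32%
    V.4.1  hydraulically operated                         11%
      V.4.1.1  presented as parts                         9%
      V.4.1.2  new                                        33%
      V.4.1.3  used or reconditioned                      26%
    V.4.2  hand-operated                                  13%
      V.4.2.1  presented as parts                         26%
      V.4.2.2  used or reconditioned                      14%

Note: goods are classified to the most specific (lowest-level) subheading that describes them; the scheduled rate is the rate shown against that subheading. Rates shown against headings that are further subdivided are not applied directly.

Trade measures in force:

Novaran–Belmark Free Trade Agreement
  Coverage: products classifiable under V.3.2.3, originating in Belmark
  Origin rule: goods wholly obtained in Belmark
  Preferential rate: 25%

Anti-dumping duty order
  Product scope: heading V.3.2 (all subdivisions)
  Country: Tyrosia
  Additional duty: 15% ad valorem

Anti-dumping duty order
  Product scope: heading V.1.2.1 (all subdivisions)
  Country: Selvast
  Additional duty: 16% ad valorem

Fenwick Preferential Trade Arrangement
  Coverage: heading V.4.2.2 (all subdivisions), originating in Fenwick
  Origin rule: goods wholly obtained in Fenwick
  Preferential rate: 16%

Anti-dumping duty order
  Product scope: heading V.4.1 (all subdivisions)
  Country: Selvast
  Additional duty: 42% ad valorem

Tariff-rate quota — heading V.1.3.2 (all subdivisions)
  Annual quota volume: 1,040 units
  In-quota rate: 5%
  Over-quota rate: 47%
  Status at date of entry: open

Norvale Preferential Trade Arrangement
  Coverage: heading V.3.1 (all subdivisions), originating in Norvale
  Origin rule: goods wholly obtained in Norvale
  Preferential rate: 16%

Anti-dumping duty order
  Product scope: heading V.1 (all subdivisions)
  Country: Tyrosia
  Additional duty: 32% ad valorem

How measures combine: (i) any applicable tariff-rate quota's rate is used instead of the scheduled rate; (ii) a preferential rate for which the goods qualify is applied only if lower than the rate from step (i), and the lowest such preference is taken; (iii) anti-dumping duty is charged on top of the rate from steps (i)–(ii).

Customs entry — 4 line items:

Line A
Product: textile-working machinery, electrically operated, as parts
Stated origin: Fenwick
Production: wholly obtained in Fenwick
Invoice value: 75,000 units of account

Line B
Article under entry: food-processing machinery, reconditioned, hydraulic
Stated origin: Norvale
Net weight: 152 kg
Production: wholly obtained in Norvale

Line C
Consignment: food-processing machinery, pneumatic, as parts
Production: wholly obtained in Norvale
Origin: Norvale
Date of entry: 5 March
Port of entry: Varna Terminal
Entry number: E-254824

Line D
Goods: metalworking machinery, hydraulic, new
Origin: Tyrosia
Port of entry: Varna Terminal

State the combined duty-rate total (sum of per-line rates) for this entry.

63%

Line A: textile-working → V.1; electrically operated → V.1.3; as parts → V.1.3.2. Scheduled 27%. quota on V.1.3.2 open → in-quota 5%; Fenwick agreement on V.4.2.2: V.1.3.2 not covered. → 5%.
Line B: food-processing → V.3; hydraulic → V.3.1; reconditioned → V.3.1.2. Scheduled 15%. Norvale agreement on V.3.1: wholly obtained → 16% available; preference 16% not lower than 15% → no reduction. → 15%.
Line C: food-processing → V.3; pneumatic → V.3.2; as parts → V.3.2.3. Scheduled 10%. Norvale agreement on V.3.1: V.3.2.3 not covered. → 10%.
Line D: metalworking → V.4; hydraulic → V.4.1; new → V.4.1.2. Scheduled 33%. No special measure applies. → 33%.
Sum: 5% + 15% + 10% + 33% = 63%.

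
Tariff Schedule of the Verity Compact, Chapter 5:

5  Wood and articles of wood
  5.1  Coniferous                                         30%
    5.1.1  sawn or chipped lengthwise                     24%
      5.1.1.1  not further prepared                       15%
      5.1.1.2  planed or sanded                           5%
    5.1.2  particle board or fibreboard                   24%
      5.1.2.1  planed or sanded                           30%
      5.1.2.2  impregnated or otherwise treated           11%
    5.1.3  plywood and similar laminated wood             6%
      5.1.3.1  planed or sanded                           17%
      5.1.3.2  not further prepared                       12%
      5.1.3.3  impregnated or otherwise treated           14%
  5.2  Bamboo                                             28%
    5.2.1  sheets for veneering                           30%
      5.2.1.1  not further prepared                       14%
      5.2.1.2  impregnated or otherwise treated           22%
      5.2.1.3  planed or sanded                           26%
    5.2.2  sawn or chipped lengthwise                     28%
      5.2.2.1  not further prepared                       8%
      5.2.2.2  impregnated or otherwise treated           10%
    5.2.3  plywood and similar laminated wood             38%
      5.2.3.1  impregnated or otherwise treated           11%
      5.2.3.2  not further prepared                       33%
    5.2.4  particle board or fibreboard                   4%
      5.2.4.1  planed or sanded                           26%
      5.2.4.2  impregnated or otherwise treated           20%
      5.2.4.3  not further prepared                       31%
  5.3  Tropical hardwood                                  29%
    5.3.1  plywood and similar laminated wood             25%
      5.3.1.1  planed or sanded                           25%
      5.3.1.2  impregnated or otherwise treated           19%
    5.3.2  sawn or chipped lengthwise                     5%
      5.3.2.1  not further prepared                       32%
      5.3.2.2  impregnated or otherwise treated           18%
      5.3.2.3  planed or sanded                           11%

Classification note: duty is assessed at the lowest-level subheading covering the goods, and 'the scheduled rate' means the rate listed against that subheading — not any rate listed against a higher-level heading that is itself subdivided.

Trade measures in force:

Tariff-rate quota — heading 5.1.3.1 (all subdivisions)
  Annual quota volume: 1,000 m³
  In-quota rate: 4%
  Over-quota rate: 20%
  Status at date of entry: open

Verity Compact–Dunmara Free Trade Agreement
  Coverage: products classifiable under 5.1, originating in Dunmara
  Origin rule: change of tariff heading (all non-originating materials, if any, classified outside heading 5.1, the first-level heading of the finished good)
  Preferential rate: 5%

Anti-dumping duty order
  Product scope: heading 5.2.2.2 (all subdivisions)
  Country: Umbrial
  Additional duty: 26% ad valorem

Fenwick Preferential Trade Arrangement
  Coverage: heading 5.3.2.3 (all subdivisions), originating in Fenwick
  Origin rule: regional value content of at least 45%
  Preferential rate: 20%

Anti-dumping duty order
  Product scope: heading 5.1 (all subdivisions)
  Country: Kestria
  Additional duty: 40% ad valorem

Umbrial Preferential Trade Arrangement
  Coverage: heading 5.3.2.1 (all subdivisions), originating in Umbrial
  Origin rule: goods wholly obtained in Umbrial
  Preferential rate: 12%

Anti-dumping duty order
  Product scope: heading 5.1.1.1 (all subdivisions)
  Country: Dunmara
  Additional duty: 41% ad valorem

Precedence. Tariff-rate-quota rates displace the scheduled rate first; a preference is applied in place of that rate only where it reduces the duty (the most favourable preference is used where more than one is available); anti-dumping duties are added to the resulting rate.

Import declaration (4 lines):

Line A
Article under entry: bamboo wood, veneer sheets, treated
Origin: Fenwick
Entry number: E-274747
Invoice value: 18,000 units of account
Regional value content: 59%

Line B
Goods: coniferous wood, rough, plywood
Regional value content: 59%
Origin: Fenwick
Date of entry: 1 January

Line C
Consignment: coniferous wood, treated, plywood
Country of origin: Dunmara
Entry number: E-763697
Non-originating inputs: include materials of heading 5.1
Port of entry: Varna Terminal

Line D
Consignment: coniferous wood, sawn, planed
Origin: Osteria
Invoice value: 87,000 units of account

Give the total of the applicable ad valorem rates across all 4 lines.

53%

Line A: bamboo → 5.2; veneer sheets → 5.2.1; treated → 5.2.1.2. Scheduled 22%. Fenwick agreement on 5.3.2.3: 5.2.1.2 not covered. → 22%.
Line B: coniferous → 5.1; plywood → 5.1.3; rough → 5.1.3.2. Scheduled 12%. Fenwick agreement on 5.3.2.3: 5.1.3.2 not covered. → 12%.
Line C: coniferous → 5.1; plywood → 5.1.3; treated → 5.1.3.3. Scheduled 14%. Dunmara agreement on 5.1: CTH not met. → 14%.
Line D: coniferous → 5.1; sawn → 5.1.1; planed → 5.1.1.2. Scheduled 5%. No special measure applies. → 5%.
Sum: 22% + 12% + 14% + 5% = 53%.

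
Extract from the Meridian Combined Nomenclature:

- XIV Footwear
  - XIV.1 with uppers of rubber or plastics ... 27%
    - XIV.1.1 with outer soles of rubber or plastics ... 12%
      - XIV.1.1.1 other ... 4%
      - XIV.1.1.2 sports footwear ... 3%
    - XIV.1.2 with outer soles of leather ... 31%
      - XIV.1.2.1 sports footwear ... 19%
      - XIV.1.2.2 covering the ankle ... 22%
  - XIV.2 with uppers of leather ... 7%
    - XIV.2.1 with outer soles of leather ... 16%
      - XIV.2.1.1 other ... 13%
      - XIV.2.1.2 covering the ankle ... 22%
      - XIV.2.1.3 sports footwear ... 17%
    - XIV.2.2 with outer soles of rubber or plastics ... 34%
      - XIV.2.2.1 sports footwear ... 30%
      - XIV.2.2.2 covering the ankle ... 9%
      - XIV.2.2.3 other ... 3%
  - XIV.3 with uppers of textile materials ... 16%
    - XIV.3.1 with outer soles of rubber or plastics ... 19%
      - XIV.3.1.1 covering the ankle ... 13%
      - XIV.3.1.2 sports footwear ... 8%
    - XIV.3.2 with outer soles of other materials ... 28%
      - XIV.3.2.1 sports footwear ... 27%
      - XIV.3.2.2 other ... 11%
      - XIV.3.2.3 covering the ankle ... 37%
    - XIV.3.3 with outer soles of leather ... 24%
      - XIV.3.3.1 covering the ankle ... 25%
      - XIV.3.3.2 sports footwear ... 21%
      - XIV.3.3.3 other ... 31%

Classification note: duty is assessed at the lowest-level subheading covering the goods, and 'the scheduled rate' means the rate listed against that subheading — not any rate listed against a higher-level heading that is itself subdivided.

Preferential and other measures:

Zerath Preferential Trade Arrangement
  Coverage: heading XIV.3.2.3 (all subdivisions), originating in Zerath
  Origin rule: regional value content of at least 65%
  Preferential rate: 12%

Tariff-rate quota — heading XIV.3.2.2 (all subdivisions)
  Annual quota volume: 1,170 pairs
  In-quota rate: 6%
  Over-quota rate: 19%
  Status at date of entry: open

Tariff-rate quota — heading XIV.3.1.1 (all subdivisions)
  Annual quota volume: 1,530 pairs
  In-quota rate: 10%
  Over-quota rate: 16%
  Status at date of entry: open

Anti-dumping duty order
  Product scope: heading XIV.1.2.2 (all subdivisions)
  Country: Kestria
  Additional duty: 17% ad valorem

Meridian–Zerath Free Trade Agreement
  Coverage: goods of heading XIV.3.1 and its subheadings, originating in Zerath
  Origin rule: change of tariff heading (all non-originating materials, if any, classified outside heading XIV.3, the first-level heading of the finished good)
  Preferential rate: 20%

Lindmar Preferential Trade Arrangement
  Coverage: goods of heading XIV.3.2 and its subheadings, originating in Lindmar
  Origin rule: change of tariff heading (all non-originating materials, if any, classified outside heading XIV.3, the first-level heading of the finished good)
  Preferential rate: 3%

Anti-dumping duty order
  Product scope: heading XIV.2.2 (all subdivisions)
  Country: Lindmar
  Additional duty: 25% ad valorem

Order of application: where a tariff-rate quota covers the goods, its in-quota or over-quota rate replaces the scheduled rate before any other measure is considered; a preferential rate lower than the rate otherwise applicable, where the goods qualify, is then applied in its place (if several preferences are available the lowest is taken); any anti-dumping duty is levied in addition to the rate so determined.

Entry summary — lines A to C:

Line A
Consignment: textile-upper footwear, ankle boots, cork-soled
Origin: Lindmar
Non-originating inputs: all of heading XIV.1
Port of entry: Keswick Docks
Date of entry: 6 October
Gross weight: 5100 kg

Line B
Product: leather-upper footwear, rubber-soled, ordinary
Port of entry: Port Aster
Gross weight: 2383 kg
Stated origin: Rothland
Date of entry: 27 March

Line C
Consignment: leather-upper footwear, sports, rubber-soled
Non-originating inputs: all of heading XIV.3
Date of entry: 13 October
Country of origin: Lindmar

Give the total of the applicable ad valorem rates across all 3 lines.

Line A: textile-upper → XIV.3; cork-soled → XIV.3.2; ankle boots → XIV.3.2.3. Scheduled 37%. Lindmar agreement on XIV.3.2: CTH met → 3% available; preferential 3%. → 3%.
Line B: leather-upper → XIV.2; rubber-soled → XIV.2.2; ordinary → XIV.2.2.3. Scheduled 3%. No special measure applies. → 3%.
Line C: leather-upper → XIV.2; rubber-soled → XIV.2.2; sports → XIV.2.2.1. Scheduled 30%. Lindmar agreement on XIV.3.2: XIV.2.2.1 not covered; anti-dumping (Lindmar, XIV.2.2): +25%; total 30% + 25% = 55%. → 55%.
Sum: 3% + 3% + 55% = 61%.

61%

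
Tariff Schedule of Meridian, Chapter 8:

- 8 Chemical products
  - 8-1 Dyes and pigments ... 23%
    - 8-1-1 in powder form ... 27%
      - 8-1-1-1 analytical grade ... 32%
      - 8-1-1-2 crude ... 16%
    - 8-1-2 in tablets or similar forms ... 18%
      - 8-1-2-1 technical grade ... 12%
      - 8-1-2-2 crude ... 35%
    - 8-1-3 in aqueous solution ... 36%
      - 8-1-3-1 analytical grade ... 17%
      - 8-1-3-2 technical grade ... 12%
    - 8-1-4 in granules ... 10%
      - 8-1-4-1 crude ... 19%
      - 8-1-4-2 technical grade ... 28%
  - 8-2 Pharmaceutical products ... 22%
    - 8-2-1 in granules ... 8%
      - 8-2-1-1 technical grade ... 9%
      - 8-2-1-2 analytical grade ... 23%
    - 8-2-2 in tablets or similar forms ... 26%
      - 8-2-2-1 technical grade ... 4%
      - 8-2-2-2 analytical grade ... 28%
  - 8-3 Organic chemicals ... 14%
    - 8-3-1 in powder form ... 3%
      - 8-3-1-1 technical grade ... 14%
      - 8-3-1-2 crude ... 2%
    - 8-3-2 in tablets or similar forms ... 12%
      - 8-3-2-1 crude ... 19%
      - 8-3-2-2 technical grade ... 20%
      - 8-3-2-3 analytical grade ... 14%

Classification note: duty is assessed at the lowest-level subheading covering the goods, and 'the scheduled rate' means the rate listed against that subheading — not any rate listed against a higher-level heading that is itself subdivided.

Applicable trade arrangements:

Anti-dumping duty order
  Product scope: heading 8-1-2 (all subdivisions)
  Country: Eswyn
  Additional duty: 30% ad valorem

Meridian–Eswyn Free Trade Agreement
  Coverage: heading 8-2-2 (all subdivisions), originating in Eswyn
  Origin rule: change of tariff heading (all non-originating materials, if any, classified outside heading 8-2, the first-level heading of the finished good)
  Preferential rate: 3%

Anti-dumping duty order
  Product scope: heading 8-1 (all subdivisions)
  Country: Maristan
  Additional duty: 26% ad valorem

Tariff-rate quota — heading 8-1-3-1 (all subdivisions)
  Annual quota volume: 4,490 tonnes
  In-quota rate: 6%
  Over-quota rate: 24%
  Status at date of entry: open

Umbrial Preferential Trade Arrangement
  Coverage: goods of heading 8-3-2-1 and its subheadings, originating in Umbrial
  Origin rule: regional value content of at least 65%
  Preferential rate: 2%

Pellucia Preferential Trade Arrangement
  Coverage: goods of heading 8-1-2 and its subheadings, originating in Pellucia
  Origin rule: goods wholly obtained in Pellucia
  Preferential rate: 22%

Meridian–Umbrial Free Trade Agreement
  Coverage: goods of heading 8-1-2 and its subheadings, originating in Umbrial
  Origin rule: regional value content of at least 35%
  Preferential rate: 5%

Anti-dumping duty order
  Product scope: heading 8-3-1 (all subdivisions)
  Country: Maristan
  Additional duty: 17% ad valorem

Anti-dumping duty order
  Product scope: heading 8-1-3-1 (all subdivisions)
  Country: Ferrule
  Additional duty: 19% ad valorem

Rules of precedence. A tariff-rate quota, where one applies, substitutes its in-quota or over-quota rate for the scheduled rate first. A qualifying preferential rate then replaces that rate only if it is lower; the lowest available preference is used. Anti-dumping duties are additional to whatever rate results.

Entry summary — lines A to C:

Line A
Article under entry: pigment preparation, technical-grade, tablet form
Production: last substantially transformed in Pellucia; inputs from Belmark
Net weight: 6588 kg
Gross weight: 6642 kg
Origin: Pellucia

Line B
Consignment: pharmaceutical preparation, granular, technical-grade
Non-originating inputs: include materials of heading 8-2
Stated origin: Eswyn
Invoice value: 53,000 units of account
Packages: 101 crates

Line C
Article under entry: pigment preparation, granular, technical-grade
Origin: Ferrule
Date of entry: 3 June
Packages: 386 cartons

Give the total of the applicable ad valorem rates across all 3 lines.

49%

Line A: pigment → 8-1; tablet form → 8-1-2; technical-grade → 8-1-2-1. Scheduled 12%. Pellucia agreement on 8-1-2: not wholly obtained. → 12%.
Line B: pharmaceutical → 8-2; granular → 8-2-1; technical-grade → 8-2-1-1. Scheduled 9%. Eswyn agreement on 8-2-2: 8-2-1-1 not covered. → 9%.
Line C: pigment → 8-1; granular → 8-1-4; technical-grade → 8-1-4-2. Scheduled 28%. No special measure applies. → 28%.
Sum: 12% + 9% + 28% = 49%.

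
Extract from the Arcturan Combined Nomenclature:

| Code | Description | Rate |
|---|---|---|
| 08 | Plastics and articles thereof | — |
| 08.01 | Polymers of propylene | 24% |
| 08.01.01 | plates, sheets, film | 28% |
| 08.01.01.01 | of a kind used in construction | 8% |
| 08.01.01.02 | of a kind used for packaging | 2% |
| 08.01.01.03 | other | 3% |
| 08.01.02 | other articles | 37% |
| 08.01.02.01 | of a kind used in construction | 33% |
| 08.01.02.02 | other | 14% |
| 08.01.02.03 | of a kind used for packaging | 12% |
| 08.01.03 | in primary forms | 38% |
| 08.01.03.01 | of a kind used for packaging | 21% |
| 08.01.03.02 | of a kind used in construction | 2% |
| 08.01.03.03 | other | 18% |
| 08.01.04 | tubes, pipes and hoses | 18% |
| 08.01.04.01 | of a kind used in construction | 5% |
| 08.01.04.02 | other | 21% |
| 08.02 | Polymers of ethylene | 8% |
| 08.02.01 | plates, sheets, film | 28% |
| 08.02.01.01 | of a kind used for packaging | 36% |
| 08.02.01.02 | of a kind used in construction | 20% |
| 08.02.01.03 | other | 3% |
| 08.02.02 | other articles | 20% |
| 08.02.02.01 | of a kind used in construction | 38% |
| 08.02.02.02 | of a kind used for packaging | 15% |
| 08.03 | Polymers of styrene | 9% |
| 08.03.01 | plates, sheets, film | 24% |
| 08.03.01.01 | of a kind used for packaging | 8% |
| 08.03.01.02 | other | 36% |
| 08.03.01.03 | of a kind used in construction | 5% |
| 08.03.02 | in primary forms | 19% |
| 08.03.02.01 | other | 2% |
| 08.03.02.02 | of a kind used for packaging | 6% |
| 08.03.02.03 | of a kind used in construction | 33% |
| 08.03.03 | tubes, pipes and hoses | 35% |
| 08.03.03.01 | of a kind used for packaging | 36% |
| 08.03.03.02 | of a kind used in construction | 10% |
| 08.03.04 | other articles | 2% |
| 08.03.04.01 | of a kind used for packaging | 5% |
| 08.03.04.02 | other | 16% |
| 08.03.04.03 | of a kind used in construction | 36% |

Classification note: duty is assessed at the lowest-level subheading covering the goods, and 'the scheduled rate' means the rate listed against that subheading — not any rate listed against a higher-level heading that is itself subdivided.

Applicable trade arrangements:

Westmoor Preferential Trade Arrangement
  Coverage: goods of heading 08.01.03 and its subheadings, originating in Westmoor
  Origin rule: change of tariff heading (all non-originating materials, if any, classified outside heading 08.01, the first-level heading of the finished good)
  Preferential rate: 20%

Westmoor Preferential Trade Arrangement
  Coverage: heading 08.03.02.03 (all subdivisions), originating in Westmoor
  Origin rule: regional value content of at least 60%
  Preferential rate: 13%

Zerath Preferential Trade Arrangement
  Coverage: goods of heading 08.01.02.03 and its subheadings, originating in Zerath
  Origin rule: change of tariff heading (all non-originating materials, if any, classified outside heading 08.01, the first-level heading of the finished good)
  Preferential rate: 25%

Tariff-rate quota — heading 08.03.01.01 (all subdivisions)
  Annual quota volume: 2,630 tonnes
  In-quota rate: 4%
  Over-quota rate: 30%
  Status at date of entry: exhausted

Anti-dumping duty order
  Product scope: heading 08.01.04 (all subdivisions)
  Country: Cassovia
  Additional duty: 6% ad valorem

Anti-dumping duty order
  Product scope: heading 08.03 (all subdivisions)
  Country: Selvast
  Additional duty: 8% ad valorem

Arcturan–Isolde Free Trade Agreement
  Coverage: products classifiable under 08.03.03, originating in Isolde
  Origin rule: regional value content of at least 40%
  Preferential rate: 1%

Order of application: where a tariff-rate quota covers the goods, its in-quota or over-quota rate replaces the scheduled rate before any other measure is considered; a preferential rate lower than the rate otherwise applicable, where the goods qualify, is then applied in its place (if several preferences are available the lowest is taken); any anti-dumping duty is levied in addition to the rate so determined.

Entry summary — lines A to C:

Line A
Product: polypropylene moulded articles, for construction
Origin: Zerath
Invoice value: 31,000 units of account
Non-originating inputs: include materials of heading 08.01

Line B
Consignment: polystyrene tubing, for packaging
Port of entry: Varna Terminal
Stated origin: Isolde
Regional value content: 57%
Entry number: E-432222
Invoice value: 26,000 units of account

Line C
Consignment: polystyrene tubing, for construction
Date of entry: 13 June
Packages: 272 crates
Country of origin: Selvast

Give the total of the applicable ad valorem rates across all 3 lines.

52%

Line A: polypropylene → 08.01; moulded articles → 08.01.02; for construction → 08.01.02.01. Scheduled 33%. Zerath agreement on 08.01.02.03: 08.01.02.01 not covered. → 33%.
Line B: polystyrene → 08.03; tubing → 08.03.03; for packaging → 08.03.03.01. Scheduled 36%. Isolde agreement on 08.03.03: RVC ≥ 40% → 1% available; preferential 1%. → 1%.
Line C: polystyrene → 08.03; tubing → 08.03.03; for construction → 08.03.03.02. Scheduled 10%. anti-dumping (Selvast, 08.03): +8%; total 10% + 8% = 18%. → 18%.
Sum: 33% + 1% + 18% = 52%.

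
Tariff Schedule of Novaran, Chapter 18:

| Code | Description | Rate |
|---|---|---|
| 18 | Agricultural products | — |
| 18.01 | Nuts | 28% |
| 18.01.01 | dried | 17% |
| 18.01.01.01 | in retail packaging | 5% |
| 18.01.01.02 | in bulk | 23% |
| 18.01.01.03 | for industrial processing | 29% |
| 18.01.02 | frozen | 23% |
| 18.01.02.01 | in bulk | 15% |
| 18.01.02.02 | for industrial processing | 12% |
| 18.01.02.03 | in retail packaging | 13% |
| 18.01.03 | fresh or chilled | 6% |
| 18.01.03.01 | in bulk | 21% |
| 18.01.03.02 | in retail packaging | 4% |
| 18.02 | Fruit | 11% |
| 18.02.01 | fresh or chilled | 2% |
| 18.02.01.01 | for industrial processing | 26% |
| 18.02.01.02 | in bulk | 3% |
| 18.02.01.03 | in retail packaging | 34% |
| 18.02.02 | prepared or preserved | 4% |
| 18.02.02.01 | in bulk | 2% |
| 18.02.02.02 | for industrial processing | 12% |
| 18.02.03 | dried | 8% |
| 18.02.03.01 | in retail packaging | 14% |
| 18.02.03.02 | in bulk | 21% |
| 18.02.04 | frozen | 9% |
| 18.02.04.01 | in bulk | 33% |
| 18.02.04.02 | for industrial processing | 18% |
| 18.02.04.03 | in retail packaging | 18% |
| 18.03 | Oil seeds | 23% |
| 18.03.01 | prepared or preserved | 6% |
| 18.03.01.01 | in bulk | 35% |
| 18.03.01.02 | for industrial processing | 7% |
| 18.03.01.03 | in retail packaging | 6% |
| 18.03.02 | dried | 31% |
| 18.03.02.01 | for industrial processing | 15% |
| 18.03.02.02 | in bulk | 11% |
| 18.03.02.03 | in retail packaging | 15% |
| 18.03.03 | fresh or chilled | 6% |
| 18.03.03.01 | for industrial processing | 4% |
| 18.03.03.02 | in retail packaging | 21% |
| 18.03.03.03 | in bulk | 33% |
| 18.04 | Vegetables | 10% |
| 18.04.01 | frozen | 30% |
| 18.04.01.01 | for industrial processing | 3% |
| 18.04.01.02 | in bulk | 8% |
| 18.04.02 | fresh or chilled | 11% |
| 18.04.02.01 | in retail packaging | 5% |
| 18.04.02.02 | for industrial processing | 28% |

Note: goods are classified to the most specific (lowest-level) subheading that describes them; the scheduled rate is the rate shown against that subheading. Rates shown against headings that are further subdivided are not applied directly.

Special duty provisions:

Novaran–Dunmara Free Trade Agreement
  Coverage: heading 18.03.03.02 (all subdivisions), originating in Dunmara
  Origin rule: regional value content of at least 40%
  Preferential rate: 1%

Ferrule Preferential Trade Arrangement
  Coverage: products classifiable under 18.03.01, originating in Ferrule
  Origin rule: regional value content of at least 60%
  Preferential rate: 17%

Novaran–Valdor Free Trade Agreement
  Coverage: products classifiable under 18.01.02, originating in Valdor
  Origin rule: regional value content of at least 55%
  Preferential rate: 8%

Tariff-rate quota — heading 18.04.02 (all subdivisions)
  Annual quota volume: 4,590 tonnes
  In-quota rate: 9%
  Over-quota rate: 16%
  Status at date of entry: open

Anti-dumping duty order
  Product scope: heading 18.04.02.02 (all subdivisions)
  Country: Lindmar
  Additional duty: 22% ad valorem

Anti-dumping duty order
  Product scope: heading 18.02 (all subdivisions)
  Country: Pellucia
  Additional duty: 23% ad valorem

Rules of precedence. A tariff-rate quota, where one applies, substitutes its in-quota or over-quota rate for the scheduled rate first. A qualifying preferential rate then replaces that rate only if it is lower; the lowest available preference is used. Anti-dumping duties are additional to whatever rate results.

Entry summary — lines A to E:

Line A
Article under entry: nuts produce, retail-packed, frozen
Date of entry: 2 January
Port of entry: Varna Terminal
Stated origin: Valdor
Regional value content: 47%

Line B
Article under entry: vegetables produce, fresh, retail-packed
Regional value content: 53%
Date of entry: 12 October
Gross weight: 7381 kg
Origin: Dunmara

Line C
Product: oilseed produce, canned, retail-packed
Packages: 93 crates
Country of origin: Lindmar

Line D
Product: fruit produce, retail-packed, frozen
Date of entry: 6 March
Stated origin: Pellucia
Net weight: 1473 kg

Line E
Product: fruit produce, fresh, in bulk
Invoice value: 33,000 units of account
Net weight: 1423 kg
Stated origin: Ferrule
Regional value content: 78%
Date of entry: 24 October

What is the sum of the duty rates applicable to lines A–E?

72%

Line A: nuts → 18.01; frozen → 18.01.02; retail-packed → 18.01.02.03. Scheduled 13%. Valdor agreement on 18.01.02: RVC < 55%. → 13%.
Line B: vegetables → 18.04; fresh → 18.04.02; retail-packed → 18.04.02.01. Scheduled 5%. quota on 18.04.02 open → in-quota 9%; Dunmara agreement on 18.03.03.02: 18.04.02.01 not covered. → 9%.
Line C: oilseed → 18.03; canned → 18.03.01; retail-packed → 18.03.01.03. Scheduled 6%. No special measure applies. → 6%.
Line D: fruit → 18.02; frozen → 18.02.04; retail-packed → 18.02.04.03. Scheduled 18%. anti-dumping (Pellucia, 18.02): +23%; total 18% + 23% = 41%. → 41%.
Line E: fruit → 18.02; fresh → 18.02.01; in bulk → 18.02.01.02. Scheduled 3%. Ferrule agreement on 18.03.01: 18.02.01.02 not covered. → 3%.
Sum: 13% + 9% + 6% + 41% + 3% = 72%.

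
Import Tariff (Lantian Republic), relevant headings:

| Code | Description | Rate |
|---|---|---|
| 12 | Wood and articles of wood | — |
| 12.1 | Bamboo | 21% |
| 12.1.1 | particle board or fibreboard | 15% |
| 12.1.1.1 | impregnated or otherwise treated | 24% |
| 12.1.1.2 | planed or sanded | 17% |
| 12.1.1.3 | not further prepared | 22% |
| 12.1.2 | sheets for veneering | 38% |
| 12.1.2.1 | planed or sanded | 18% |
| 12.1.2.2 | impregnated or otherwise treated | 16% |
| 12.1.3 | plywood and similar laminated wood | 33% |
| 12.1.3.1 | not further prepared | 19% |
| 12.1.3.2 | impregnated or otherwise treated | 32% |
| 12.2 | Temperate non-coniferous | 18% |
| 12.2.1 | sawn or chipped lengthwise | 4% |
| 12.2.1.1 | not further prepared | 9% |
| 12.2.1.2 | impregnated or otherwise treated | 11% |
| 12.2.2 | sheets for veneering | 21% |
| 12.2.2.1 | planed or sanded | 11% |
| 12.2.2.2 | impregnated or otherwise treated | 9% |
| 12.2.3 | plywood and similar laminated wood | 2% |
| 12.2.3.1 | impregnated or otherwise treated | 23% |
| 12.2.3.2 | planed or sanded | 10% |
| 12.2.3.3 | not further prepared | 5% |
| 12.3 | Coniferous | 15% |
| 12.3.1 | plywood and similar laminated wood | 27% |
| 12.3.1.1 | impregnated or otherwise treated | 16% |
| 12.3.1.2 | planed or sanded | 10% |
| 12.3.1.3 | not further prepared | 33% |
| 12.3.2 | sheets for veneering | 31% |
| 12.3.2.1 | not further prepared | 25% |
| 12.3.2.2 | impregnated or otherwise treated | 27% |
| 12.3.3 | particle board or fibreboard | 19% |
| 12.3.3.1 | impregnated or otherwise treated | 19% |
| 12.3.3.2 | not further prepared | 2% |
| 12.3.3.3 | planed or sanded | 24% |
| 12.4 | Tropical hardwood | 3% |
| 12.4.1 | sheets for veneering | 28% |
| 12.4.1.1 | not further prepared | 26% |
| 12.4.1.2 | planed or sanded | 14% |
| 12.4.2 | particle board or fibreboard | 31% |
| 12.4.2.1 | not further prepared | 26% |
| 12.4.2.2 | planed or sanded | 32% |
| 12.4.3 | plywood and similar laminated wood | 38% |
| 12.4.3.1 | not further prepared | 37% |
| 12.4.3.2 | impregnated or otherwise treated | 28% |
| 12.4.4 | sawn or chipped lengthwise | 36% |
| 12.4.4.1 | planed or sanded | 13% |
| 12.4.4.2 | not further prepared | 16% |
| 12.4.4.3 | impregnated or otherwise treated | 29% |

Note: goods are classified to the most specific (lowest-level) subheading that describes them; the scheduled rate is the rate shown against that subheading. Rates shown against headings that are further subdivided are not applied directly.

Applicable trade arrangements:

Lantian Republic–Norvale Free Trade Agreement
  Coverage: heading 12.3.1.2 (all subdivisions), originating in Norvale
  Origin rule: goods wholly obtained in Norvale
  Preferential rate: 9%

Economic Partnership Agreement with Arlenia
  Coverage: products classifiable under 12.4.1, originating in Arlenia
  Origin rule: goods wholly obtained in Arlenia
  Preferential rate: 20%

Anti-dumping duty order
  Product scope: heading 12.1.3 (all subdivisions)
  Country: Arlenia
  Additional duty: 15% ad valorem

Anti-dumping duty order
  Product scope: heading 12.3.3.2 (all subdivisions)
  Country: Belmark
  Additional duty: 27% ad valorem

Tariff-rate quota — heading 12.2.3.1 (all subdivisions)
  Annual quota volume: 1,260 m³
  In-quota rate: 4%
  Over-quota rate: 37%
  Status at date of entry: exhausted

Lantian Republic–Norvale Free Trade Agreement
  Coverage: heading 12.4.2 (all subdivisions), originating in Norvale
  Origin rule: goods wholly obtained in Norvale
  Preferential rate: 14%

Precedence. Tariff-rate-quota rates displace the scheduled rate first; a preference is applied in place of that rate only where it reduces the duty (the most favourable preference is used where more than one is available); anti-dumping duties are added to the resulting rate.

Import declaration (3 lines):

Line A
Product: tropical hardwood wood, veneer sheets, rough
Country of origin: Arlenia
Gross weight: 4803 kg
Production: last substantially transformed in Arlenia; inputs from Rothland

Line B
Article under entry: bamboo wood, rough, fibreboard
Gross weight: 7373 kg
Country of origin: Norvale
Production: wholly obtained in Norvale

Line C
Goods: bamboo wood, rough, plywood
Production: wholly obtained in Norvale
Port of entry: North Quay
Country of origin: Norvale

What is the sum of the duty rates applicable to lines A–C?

67%

Line A: tropical hardwood → 12.4; veneer sheets → 12.4.1; rough → 12.4.1.1. Scheduled 26%. Arlenia agreement on 12.4.1: not wholly obtained. → 26%.
Line B: bamboo → 12.1; fibreboard → 12.1.1; rough → 12.1.1.3. Scheduled 22%. Norvale agreement on 12.3.1.2: 12.1.1.3 not covered; Norvale agreement on 12.4.2: 12.1.1.3 not covered. → 22%.
Line C: bamboo → 12.1; plywood → 12.1.3; rough → 12.1.3.1. Scheduled 19%. Norvale agreement on 12.3.1.2: 12.1.3.1 not covered; Norvale agreement on 12.4.2: 12.1.3.1 not covered. → 19%.
Sum: 26% + 22% + 19% = 67%.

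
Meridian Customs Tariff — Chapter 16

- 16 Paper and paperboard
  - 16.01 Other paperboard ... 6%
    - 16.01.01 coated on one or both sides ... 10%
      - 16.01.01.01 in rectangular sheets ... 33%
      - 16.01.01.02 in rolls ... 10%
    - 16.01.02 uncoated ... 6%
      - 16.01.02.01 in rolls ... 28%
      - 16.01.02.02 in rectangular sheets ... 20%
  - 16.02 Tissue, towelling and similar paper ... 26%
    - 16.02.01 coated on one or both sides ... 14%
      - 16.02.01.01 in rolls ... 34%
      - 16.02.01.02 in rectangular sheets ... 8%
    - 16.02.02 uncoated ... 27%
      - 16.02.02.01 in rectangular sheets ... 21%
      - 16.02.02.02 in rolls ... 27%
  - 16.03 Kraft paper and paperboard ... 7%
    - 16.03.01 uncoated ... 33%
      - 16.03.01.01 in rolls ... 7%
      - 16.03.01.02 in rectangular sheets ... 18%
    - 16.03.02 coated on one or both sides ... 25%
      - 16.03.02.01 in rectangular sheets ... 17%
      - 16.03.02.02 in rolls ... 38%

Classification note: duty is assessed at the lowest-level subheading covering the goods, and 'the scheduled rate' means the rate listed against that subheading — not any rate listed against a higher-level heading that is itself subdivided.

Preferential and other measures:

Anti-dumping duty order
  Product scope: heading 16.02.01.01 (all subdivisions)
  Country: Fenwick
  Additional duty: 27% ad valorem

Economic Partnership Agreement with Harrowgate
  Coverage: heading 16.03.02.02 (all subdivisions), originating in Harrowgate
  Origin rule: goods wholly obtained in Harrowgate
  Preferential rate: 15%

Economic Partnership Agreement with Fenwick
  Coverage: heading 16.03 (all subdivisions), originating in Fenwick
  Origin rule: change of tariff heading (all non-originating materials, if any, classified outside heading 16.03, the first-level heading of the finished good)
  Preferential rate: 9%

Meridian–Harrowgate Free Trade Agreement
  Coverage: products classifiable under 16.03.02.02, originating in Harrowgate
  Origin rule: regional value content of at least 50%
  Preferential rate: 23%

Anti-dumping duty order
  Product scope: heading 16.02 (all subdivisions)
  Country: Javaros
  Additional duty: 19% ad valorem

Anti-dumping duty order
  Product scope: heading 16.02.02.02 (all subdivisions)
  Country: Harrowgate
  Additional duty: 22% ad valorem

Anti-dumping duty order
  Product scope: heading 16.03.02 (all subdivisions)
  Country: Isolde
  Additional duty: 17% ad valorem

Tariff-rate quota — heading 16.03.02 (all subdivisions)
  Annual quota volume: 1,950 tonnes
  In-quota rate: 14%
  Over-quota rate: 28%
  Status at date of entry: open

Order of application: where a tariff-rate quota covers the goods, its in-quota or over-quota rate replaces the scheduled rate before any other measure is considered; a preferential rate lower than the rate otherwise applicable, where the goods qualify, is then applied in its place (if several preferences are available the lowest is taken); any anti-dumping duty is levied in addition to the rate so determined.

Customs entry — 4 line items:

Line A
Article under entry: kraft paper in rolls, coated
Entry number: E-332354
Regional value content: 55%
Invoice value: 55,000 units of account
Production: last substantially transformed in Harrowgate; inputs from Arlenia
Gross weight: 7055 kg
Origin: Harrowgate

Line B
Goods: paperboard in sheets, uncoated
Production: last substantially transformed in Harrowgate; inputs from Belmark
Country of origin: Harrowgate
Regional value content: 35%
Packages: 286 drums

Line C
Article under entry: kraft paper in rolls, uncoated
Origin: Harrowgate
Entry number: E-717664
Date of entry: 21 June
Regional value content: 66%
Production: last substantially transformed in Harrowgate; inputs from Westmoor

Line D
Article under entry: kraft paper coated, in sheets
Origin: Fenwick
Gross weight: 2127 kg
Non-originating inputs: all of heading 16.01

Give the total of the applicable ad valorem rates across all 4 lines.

50%

Line A: kraft paper → 16.03; coated → 16.03.02; in rolls → 16.03.02.02. Scheduled 38%. quota on 16.03.02 open → in-quota 14%; Harrowgate agreement on 16.03.02.02: not wholly obtained; Harrowgate agreement on 16.03.02.02: RVC ≥ 50% → 23% available; preference 23% not lower than 14% → no reduction. → 14%.
Line B: paperboard → 16.01; uncoated → 16.01.02; in sheets → 16.01.02.02. Scheduled 20%. Harrowgate agreement on 16.03.02.02: 16.01.02.02 not covered; Harrowgate agreement on 16.03.02.02: 16.01.02.02 not covered. → 20%.
Line C: kraft paper → 16.03; uncoated → 16.03.01; in rolls → 16.03.01.01. Scheduled 7%. Harrowgate agreement on 16.03.02.02: 16.03.01.01 not covered; Harrowgate agreement on 16.03.02.02: 16.03.01.01 not covered. → 7%.
Line D: kraft paper → 16.03; coated → 16.03.02; in sheets → 16.03.02.01. Scheduled 17%. quota on 16.03.02 open → in-quota 14%; Fenwick agreement on 16.03: CTH met → 9% available; preferential 9%. → 9%.
Sum: 14% + 20% + 7% + 9% = 50%.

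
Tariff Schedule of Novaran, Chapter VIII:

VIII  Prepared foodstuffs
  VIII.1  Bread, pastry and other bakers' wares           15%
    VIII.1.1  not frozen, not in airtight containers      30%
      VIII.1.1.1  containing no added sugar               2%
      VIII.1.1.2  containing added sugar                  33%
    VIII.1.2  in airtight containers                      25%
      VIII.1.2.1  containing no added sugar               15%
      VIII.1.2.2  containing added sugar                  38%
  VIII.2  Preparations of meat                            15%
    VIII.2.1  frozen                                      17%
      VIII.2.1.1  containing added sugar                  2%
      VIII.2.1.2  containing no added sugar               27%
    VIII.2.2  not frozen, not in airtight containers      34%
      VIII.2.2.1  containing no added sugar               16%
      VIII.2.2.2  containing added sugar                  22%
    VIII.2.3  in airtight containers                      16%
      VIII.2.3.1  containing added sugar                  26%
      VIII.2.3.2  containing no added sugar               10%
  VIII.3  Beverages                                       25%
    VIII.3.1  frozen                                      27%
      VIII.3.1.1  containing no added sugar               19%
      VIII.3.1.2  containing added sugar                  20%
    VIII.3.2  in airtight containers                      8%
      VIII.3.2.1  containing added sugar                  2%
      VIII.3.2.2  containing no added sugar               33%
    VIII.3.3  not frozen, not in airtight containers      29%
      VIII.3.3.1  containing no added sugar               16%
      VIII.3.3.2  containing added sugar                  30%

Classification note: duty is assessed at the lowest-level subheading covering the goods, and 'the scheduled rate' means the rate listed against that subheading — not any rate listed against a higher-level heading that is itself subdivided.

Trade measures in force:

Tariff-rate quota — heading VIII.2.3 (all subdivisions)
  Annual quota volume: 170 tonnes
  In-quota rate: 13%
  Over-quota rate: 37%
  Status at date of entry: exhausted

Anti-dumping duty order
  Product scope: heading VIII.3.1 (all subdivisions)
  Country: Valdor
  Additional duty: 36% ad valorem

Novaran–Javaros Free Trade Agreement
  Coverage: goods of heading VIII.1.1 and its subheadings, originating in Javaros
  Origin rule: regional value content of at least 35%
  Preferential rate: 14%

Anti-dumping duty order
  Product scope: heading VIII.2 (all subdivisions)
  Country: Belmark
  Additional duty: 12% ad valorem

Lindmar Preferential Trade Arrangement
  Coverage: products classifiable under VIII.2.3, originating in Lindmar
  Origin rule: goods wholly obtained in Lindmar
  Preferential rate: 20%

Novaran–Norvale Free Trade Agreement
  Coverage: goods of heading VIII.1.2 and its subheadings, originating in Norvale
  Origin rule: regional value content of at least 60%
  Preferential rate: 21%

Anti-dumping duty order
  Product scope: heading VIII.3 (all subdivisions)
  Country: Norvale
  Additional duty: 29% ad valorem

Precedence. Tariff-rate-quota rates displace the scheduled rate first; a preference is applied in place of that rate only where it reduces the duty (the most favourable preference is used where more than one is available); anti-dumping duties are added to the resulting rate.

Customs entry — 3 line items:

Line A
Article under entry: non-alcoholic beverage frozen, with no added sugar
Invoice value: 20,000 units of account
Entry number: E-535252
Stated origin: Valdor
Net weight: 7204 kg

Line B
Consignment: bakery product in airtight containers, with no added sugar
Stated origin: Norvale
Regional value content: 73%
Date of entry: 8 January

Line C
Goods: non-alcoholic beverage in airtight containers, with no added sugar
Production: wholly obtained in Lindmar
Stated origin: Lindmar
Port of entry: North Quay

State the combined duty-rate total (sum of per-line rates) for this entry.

Line A: non-alcoholic beverage → VIII.3; frozen → VIII.3.1; with no added sugar → VIII.3.1.1. Scheduled 19%. anti-dumping (Valdor, VIII.3.1): +36%; total 19% + 36% = 55%. → 55%.
Line B: bakery product → VIII.1; in airtight containers → VIII.1.2; with no added sugar → VIII.1.2.1. Scheduled 15%. Norvale agreement on VIII.1.2: RVC ≥ 60% → 21% available; preference 21% not lower than 15% → no reduction. → 15%.
Line C: non-alcoholic beverage → VIII.3; in airtight containers → VIII.3.2; with no added sugar → VIII.3.2.2. Scheduled 33%. Lindmar agreement on VIII.2.3: VIII.3.2.2 not covered. → 33%.
Sum: 55% + 15% + 33% = 103%.

103%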